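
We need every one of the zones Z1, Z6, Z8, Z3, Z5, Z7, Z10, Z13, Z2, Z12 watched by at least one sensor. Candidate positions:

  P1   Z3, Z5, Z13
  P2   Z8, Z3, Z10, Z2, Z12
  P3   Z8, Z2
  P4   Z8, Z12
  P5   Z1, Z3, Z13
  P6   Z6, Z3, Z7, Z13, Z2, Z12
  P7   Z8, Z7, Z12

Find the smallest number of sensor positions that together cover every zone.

P1, P2, P5, P6 together cover {Z1, Z6, Z8, Z3, Z5, Z7, Z10, Z13, Z2, Z12} — every zone.
No 3 of the 7 sensor positions cover everything (all 35 triples fall short), so 4 is minimum.

4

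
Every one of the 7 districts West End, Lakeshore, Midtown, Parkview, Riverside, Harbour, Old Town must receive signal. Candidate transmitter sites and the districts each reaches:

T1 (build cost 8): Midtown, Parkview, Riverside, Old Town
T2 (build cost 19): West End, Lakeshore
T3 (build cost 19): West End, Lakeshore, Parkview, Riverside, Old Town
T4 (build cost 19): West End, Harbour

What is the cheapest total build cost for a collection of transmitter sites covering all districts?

46

T1, T2, T4 cover every district at build cost 8 + 19 + 19 = 46.
Any cover uses at least 3 transmitter sites; among all covering selections none totals below 46.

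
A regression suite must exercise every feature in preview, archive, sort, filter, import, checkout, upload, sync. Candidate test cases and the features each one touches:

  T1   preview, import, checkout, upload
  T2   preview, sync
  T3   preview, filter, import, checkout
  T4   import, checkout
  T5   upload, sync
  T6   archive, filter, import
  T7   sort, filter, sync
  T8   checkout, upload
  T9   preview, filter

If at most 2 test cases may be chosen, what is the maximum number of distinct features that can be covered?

7

Choosing T1, T7 covers {preview, sort, filter, import, checkout, upload, sync} — 7 features.
No choice of 2 test cases does better; here archive is left uncovered.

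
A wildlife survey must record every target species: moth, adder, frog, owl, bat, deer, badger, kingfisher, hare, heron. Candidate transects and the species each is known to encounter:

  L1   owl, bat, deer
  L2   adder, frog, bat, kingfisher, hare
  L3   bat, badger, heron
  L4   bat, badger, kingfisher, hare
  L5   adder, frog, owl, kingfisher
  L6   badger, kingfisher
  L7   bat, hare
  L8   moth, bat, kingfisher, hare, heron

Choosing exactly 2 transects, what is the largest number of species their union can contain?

Choosing L5, L8 covers {moth, adder, frog, owl, bat, kingfisher, hare, heron} — 8 species.
No choice of 2 transects does better; here deer, badger are left uncovered.

8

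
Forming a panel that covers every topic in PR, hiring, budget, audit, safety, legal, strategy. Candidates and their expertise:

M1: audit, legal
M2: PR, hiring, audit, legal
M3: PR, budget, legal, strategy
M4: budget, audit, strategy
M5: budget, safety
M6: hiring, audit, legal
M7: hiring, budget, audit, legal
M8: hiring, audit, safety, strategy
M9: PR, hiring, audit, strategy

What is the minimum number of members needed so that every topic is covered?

M3, M8 together cover {PR, hiring, budget, audit, safety, legal, strategy} — every topic.
No single member contains all 7 topics, so 2 is optimal.
Greedy (largest uncovered first) would take M2, M3, M5 — 3 members — but 2 suffice.

2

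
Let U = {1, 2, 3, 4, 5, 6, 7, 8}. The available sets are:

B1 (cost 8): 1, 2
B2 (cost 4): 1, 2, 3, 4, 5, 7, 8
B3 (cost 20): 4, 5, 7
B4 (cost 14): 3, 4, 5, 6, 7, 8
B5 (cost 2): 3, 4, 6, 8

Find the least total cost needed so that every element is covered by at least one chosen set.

6

B2, B5 cover every element at cost 4 + 2 = 6.
Any cover uses at least 2 sets; among all covering selections none totals below 6.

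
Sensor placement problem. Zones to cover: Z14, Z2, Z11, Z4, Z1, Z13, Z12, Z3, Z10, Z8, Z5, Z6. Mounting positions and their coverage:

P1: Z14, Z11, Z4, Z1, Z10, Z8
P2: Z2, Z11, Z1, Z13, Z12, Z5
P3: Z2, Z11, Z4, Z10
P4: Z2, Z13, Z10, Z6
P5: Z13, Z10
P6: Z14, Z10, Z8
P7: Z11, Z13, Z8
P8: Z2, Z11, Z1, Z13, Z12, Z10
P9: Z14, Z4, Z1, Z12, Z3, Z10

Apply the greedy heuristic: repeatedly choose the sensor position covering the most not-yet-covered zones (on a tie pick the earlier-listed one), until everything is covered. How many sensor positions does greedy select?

Pick 1: P1 covers 6 new zones (Z14, Z11, Z4, Z1, Z10, Z8).
Pick 2: P2 covers 4 new zones (Z2, Z13, Z12, Z5).
Pick 3: P4 covers 1 new zones (Z6).
Pick 4: P9 covers 1 new zones (Z3).
Greedy uses 4 sensor positions.

4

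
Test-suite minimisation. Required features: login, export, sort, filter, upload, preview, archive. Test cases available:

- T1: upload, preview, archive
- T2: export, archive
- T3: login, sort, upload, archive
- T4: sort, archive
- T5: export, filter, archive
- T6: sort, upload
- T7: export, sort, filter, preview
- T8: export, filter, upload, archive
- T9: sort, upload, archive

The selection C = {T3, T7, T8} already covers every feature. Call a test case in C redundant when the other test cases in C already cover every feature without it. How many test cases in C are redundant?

Drop T3: login uncovered — not redundant.
Drop T7: preview uncovered — not redundant.
Drop T8: the rest still cover every feature — redundant.
1 redundant: T8.

1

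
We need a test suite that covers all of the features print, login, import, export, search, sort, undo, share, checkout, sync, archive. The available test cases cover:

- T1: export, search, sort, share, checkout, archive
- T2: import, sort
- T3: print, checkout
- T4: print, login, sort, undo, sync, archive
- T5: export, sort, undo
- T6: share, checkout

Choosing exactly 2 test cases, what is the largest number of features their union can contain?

10

Choosing T1, T4 covers {print, login, export, search, sort, undo, share, checkout, sync, archive} — 10 features.
No choice of 2 test cases does better; here import is left uncovered.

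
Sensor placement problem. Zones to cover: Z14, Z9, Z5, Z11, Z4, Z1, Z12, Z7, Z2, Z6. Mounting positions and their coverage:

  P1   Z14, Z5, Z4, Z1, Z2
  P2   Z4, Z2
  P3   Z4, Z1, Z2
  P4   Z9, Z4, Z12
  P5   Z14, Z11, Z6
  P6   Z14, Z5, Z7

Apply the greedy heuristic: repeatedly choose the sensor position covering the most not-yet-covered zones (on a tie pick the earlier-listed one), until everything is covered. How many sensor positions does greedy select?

4

Pick 1: P1 covers 5 new zones (Z14, Z5, Z4, Z1, Z2).
Pick 2: P4 covers 2 new zones (Z9, Z12).
Pick 3: P5 covers 2 new zones (Z11, Z6).
Pick 4: P6 covers 1 new zones (Z7).
Greedy uses 4 sensor positions.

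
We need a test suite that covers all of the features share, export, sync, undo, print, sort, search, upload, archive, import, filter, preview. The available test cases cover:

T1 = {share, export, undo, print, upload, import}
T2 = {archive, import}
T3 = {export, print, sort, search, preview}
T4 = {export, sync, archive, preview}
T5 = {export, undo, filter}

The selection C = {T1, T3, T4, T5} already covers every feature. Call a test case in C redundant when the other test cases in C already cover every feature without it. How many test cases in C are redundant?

0

Drop T1: share, upload, import uncovered — not redundant.
Drop T3: sort, search uncovered — not redundant.
Drop T4: sync, archive uncovered — not redundant.
Drop T5: filter uncovered — not redundant.
None of the test cases in C is redundant.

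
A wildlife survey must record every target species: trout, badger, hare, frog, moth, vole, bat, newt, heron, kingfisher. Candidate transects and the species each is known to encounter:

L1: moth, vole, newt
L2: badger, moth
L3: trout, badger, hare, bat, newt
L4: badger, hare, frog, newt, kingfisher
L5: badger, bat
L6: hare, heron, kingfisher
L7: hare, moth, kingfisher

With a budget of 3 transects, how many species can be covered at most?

9

Choosing L1, L3, L4 covers {trout, badger, hare, frog, moth, vole, bat, newt, kingfisher} — 9 species.
No choice of 3 transects does better; here heron is left uncovered.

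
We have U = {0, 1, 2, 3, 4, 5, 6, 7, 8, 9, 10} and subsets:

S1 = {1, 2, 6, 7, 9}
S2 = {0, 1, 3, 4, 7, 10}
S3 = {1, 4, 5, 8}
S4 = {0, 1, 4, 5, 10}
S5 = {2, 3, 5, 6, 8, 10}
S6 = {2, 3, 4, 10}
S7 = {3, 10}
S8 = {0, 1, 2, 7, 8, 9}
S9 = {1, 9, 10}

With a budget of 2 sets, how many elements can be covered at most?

Choosing S2, S5 covers {0, 1, 2, 3, 4, 5, 6, 7, 8, 10} — 10 elements.
No choice of 2 sets does better; here 9 is left uncovered.

10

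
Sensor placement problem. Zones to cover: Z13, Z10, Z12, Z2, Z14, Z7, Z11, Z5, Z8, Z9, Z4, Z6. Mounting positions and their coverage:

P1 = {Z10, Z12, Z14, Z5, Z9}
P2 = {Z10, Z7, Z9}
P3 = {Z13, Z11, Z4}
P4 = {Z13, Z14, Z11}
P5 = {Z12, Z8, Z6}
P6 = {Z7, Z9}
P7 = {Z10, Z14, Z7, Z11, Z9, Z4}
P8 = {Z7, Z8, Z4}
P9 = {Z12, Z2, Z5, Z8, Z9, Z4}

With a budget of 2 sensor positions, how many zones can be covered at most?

Choosing P7, P9 covers {Z10, Z12, Z2, Z14, Z7, Z11, Z5, Z8, Z9, Z4} — 10 zones.
No choice of 2 sensor positions does better; here Z13, Z6 are left uncovered.

10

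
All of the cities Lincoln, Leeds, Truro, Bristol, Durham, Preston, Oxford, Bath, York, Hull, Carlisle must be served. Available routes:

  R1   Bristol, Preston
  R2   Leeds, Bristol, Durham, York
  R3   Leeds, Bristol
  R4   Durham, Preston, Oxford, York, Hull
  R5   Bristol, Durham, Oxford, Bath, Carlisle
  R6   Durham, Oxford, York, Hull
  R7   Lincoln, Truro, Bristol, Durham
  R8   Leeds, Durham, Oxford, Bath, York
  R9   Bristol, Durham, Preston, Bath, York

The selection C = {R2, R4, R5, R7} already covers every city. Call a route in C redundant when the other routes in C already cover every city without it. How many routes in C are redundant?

Drop R2: Leeds uncovered — not redundant.
Drop R4: Preston, Hull uncovered — not redundant.
Drop R5: Bath, Carlisle uncovered — not redundant.
Drop R7: Lincoln, Truro uncovered — not redundant.
None of the routes in C is redundant.

0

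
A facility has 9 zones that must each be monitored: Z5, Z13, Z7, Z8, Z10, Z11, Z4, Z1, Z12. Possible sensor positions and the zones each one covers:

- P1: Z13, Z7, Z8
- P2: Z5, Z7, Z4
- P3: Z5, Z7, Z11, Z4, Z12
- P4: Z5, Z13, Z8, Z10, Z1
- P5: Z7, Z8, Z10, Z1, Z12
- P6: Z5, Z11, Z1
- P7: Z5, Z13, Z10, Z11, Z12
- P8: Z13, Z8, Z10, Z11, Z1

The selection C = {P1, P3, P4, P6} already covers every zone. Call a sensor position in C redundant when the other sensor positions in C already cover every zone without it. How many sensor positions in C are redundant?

Drop P1: the rest still cover every zone — redundant.
Drop P3: Z4, Z12 uncovered — not redundant.
Drop P4: Z10 uncovered — not redundant.
Drop P6: the rest still cover every zone — redundant.
2 redundant: P1, P6.

2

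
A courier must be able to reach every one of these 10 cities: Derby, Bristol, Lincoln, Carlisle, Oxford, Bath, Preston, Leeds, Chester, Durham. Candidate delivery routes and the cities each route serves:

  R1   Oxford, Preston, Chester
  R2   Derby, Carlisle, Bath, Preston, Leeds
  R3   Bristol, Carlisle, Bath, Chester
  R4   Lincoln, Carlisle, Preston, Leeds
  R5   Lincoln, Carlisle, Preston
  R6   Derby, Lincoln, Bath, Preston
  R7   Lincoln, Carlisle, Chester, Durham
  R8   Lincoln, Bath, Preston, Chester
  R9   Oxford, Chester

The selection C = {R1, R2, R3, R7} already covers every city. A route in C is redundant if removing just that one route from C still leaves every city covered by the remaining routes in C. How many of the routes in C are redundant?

0

Drop R1: Oxford uncovered — not redundant.
Drop R2: Derby, Leeds uncovered — not redundant.
Drop R3: Bristol uncovered — not redundant.
Drop R7: Lincoln, Durham uncovered — not redundant.
None of the routes in C is redundant.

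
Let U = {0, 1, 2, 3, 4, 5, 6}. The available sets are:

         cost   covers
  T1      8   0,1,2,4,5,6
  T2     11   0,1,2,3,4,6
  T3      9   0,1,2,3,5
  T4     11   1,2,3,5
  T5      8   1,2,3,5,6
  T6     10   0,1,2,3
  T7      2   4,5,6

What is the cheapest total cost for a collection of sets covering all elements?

T3, T7 cover every element at cost 9 + 2 = 11.
Any cover uses at least 2 sets; among all covering selections none totals below 11.

11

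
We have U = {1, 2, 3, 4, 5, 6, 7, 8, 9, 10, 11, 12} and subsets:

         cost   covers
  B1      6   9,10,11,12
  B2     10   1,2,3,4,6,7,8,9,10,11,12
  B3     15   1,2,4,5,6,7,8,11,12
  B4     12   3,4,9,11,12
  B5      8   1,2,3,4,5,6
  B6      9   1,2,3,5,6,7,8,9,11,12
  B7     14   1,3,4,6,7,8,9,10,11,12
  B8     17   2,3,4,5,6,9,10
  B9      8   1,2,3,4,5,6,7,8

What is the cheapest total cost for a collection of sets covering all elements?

B1, B9 cover every element at cost 6 + 8 = 14.
Any cover uses at least 2 sets; among all covering selections none totals below 14.

14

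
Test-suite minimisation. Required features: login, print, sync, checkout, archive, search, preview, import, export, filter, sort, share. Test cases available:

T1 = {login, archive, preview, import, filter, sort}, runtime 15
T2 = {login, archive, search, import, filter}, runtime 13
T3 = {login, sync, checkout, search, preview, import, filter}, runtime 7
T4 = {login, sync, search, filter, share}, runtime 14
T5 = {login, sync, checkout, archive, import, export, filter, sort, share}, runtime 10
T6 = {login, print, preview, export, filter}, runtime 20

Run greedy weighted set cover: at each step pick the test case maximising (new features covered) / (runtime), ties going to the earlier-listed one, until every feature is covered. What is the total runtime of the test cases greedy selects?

Pick 1: T3 adds 7 new (login, sync, checkout, search, preview, import, filter) at runtime 7 (ratio 7/7).
Pick 2: T5 adds 4 new (archive, export, sort, share) at runtime 10 (ratio 4/10).
Pick 3: T6 adds 1 new (print) at runtime 20 (ratio 1/20).
Greedy total runtime: 7 + 10 + 20 = 37.

37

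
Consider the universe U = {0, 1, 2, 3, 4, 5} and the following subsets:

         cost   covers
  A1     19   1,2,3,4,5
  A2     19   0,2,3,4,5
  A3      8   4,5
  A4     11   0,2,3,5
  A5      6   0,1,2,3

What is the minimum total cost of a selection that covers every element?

A3, A5 cover every element at cost 8 + 6 = 14.
Any cover uses at least 2 sets; among all covering selections none totals below 14.

14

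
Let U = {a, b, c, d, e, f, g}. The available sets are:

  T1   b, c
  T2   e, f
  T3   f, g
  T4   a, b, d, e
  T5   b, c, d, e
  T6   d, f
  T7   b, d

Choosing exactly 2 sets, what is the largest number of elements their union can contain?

Choosing T3, T4 covers {a, b, d, e, f, g} — 6 elements.
No choice of 2 sets does better; here c is left uncovered.

6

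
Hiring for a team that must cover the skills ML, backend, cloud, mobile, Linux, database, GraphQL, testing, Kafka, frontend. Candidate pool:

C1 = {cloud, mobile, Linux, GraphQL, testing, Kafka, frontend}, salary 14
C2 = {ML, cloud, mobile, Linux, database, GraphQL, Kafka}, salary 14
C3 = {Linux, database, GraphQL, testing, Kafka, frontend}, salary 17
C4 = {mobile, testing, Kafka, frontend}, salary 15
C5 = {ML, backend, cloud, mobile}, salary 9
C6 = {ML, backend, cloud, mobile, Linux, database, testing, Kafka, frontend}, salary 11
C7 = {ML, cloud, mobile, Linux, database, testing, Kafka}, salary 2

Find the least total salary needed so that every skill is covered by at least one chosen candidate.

25

C1, C6 cover every skill at salary 14 + 11 = 25.
Any cover uses at least 2 candidates; among all covering selections none totals below 25.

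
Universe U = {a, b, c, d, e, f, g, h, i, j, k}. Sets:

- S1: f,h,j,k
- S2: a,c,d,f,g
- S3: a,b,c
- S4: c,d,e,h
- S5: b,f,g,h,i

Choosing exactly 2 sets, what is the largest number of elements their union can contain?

Choosing S1, S2 covers {a, c, d, f, g, h, j, k} — 8 elements.
No choice of 2 sets does better; here b, e, i are left uncovered.

8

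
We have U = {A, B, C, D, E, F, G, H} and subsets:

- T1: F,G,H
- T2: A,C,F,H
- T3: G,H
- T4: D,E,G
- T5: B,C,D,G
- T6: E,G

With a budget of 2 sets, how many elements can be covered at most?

7

Choosing T2, T4 covers {A, C, D, E, F, G, H} — 7 elements.
No choice of 2 sets does better; here B is left uncovered.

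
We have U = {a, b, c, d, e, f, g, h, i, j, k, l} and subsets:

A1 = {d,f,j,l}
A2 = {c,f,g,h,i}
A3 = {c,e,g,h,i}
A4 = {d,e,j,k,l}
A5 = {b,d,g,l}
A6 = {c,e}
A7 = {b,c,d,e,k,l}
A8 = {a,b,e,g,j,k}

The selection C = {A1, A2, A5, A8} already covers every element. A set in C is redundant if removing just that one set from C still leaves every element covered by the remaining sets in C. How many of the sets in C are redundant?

2

Drop A1: the rest still cover every element — redundant.
Drop A2: c, h, i uncovered — not redundant.
Drop A5: the rest still cover every element — redundant.
Drop A8: a, e, k uncovered — not redundant.
2 redundant: A1, A5.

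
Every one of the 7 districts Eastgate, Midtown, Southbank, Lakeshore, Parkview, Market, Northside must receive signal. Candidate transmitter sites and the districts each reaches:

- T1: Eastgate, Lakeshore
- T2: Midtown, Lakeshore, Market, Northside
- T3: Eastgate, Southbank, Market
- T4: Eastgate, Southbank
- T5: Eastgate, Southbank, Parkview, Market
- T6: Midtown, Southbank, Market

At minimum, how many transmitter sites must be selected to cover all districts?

T2, T5 together cover {Eastgate, Midtown, Southbank, Lakeshore, Parkview, Market, Northside} — every district.
No single transmitter site contains all 7 districts, so 2 is optimal.

2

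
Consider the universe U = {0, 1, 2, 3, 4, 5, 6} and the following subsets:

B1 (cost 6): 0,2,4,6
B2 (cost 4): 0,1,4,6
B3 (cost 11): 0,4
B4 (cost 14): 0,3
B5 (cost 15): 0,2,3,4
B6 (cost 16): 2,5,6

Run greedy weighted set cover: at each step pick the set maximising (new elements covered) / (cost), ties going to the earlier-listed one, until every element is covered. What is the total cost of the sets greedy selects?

Pick 1: B2 adds 4 new (0, 1, 4, 6) at cost 4 (ratio 4/4).
Pick 2: B1 adds 1 new (2) at cost 6 (ratio 1/6).
Pick 3: B4 adds 1 new (3) at cost 14 (ratio 1/14).
Pick 4: B6 adds 1 new (5) at cost 16 (ratio 1/16).
Greedy total cost: 4 + 6 + 14 + 16 = 40. (The true optimum is 34, so greedy overshoots here.)

40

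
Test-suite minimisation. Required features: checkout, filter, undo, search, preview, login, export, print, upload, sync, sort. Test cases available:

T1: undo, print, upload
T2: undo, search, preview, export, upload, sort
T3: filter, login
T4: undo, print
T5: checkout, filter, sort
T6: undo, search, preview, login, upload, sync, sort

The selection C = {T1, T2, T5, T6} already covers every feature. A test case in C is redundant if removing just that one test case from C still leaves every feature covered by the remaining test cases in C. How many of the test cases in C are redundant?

Drop T1: print uncovered — not redundant.
Drop T2: export uncovered — not redundant.
Drop T5: checkout, filter uncovered — not redundant.
Drop T6: login, sync uncovered — not redundant.
None of the test cases in C is redundant.

0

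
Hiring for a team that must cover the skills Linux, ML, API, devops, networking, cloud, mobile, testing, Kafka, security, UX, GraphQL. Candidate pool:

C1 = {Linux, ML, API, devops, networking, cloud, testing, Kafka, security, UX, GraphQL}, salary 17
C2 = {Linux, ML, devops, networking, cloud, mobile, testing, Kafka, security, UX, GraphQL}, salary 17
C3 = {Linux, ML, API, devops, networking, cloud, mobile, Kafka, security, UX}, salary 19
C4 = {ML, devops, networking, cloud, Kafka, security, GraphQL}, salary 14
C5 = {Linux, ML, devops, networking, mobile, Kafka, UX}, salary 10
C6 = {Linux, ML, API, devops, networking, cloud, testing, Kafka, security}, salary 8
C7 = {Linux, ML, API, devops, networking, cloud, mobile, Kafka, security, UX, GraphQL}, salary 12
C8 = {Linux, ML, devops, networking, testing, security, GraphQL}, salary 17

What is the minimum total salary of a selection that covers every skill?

C6, C7 cover every skill at salary 8 + 12 = 20.
Any cover uses at least 2 candidates; among all covering selections none totals below 20.

20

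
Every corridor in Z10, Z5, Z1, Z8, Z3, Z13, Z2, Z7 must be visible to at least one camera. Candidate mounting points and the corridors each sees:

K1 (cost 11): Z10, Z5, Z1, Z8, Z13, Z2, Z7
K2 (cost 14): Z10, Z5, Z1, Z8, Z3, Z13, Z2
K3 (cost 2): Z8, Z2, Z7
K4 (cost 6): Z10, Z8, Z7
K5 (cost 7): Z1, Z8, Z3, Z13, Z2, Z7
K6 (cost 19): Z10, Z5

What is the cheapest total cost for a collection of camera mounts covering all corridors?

16

K2, K3 cover every corridor at cost 14 + 2 = 16.
Any cover uses at least 2 camera mounts; among all covering selections none totals below 16.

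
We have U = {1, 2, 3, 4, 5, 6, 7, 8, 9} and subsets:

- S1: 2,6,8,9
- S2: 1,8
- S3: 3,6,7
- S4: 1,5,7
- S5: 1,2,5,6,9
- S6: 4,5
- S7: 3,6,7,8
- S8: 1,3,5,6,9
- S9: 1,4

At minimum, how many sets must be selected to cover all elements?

S5, S6, S7 together cover {1, 2, 3, 4, 5, 6, 7, 8, 9} — every element.
No 2 of the 9 sets cover everything (all 36 pairs fall short), so 3 is minimum.

3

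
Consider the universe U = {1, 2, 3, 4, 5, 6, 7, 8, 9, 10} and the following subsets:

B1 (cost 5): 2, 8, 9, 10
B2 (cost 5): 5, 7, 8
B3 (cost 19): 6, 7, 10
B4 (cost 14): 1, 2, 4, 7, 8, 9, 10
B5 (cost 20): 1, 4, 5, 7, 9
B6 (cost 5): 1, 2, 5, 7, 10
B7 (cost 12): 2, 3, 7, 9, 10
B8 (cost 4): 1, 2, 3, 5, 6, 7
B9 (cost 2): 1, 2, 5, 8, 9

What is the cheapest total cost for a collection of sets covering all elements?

18

B4, B8 cover every element at cost 14 + 4 = 18.
Any cover uses at least 2 sets; among all covering selections none totals below 18.
Greedy by coverage-per-cost would pick B9, B8, B1, B4 for 25 — worse than the optimum 18.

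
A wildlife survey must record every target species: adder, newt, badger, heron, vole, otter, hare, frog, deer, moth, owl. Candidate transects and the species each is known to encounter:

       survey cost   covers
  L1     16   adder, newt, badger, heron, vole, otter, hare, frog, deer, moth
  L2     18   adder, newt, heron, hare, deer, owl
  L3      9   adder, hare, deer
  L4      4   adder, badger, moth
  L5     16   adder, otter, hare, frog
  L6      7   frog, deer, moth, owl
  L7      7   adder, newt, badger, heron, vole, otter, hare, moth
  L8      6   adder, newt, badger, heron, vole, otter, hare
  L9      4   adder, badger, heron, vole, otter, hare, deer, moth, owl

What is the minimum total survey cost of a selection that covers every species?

L6, L8 cover every species at survey cost 7 + 6 = 13.
Any cover uses at least 2 transects; among all covering selections none totals below 13.

13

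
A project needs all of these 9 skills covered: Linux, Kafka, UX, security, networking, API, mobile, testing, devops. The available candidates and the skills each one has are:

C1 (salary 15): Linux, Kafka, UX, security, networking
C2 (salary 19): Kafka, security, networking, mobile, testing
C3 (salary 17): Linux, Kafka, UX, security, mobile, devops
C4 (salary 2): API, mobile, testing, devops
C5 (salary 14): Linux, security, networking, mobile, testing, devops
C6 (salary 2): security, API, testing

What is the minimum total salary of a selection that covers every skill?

17

C1, C4 cover every skill at salary 15 + 2 = 17.
Any cover uses at least 2 candidates; among all covering selections none totals below 17.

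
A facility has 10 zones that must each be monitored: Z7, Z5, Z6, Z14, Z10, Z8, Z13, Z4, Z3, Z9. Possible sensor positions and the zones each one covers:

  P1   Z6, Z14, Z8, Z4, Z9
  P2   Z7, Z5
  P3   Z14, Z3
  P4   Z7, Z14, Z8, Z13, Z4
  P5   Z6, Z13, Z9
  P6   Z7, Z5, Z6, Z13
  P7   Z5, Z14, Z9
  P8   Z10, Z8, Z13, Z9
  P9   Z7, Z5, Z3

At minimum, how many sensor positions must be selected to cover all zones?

3

P1, P8, P9 together cover {Z7, Z5, Z6, Z14, Z10, Z8, Z13, Z4, Z3, Z9} — every zone.
No 2 of the 9 sensor positions cover everything (all 36 pairs fall short), so 3 is minimum.
Greedy (largest uncovered first) would take P1, P6, P3, P8 — 4 sensor positions — but 3 suffice.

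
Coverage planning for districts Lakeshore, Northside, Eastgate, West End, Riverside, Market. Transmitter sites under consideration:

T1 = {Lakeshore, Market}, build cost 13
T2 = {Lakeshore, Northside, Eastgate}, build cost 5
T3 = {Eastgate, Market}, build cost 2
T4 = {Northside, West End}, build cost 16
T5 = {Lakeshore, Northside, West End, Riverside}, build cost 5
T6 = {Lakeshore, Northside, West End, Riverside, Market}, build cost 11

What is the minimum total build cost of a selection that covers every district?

7

T3, T5 cover every district at build cost 2 + 5 = 7.
Any cover uses at least 2 transmitter sites; among all covering selections none totals below 7.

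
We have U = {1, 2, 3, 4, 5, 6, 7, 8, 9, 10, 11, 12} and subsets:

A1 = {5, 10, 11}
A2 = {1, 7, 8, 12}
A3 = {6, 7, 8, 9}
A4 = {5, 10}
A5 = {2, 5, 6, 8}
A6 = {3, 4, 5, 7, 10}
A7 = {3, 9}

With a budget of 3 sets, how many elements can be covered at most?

Choosing A2, A3, A6 covers {1, 3, 4, 5, 6, 7, 8, 9, 10, 12} — 10 elements.
No choice of 3 sets does better; here 2, 11 are left uncovered.

10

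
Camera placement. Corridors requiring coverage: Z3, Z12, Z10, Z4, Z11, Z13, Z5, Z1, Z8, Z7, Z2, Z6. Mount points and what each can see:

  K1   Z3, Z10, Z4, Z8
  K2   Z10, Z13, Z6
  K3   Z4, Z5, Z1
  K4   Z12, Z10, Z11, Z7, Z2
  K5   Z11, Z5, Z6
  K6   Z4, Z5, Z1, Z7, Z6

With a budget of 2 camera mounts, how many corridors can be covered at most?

9

Choosing K4, K6 covers {Z12, Z10, Z4, Z11, Z5, Z1, Z7, Z2, Z6} — 9 corridors.
No choice of 2 camera mounts does better; here Z3, Z13, Z8 are left uncovered.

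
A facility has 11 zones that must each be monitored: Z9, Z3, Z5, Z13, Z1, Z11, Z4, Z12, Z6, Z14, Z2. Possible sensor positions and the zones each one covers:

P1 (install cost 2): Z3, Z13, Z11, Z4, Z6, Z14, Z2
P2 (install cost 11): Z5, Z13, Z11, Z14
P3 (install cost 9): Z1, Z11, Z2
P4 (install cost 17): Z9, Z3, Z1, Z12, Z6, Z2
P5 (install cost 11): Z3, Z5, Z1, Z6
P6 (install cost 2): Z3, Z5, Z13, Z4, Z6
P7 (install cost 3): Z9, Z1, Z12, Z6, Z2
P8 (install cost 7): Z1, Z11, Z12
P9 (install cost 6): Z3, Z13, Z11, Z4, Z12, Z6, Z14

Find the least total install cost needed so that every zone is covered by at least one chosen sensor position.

7

P1, P6, P7 cover every zone at install cost 2 + 2 + 3 = 7.
Any cover uses at least 3 sensor positions; among all covering selections none totals below 7.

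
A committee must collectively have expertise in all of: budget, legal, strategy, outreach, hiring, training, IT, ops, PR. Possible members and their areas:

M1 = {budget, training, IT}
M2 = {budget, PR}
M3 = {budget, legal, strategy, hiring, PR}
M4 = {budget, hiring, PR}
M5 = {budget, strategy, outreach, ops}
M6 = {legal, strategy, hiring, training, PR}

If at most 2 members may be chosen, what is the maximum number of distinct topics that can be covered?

8

Choosing M5, M6 covers {budget, legal, strategy, outreach, hiring, training, ops, PR} — 8 topics.
No choice of 2 members does better; here IT is left uncovered.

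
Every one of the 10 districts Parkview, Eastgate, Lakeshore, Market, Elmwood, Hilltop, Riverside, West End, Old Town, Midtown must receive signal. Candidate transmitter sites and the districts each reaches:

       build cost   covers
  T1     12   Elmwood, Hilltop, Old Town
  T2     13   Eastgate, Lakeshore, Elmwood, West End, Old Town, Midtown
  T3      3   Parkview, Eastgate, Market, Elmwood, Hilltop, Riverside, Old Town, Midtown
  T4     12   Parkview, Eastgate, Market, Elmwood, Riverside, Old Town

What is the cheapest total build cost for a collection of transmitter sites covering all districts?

T2, T3 cover every district at build cost 13 + 3 = 16.
Any cover uses at least 2 transmitter sites; among all covering selections none totals below 16.

16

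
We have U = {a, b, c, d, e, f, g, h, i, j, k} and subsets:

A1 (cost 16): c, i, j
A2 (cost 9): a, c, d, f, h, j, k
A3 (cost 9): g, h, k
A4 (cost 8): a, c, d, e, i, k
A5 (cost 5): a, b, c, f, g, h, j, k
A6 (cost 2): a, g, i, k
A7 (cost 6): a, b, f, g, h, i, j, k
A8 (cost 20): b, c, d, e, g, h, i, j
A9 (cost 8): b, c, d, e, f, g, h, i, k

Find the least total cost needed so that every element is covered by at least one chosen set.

A4, A5 cover every element at cost 8 + 5 = 13.
Any cover uses at least 2 sets; among all covering selections none totals below 13.

13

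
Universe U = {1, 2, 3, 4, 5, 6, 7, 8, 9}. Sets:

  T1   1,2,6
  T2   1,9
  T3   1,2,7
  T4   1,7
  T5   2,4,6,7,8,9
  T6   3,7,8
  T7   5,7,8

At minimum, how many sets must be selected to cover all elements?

T1, T5, T6, T7 together cover {1, 2, 3, 4, 5, 6, 7, 8, 9} — every element.
No 3 of the 7 sets cover everything (all 35 triples fall short), so 4 is minimum.

4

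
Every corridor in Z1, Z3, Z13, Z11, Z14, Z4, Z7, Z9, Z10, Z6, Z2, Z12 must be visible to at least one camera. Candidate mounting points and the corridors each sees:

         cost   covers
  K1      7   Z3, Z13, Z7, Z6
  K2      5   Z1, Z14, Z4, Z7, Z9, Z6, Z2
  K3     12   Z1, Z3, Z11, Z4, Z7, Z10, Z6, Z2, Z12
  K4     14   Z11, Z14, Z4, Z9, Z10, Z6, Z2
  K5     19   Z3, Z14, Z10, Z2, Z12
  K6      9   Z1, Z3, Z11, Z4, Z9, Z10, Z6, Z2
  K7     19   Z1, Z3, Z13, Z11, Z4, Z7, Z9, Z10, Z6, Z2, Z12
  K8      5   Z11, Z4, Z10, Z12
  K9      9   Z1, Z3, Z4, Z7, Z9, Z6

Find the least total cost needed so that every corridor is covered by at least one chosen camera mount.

17

K1, K2, K8 cover every corridor at cost 7 + 5 + 5 = 17.
Any cover uses at least 2 camera mounts; among all covering selections none totals below 17.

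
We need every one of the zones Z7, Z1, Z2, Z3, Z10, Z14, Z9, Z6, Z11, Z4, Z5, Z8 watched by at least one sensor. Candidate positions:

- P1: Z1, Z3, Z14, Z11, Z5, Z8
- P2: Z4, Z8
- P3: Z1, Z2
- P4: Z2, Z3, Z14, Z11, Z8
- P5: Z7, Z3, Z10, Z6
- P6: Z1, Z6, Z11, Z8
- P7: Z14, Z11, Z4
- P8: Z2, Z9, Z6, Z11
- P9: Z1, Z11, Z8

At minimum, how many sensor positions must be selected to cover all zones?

P1, P2, P5, P8 together cover {Z7, Z1, Z2, Z3, Z10, Z14, Z9, Z6, Z11, Z4, Z5, Z8} — every zone.
No 3 of the 9 sensor positions cover everything (all 84 triples fall short), so 4 is minimum.

4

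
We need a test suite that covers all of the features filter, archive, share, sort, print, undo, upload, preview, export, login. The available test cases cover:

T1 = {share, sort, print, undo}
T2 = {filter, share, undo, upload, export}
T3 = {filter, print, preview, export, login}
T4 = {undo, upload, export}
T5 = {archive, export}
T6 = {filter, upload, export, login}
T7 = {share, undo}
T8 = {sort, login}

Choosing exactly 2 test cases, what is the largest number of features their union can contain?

Choosing T1, T3 covers {filter, share, sort, print, undo, preview, export, login} — 8 features.
No choice of 2 test cases does better; here archive, upload are left uncovered.

8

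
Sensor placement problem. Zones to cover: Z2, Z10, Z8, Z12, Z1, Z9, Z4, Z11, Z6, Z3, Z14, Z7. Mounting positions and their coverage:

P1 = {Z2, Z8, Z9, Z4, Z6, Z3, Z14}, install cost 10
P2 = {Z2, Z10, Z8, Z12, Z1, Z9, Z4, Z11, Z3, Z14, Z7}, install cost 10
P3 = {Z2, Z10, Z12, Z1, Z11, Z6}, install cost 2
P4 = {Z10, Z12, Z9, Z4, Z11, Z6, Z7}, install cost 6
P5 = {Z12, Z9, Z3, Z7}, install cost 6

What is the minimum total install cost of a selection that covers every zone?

12

P2, P3 cover every zone at install cost 10 + 2 = 12.
Any cover uses at least 2 sensor positions; among all covering selections none totals below 12.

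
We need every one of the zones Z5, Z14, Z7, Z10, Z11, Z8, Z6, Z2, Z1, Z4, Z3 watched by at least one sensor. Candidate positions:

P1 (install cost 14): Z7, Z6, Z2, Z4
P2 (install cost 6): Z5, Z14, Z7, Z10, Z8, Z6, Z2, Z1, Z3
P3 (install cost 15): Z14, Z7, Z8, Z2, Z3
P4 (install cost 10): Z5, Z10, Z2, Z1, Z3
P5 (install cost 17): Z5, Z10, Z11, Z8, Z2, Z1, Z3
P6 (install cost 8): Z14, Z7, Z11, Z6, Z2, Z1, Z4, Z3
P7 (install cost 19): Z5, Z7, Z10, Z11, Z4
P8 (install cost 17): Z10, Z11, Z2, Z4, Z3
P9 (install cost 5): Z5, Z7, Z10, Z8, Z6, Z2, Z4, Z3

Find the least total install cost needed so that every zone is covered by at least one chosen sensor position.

P6, P9 cover every zone at install cost 8 + 5 = 13.
Any cover uses at least 2 sensor positions; among all covering selections none totals below 13.

13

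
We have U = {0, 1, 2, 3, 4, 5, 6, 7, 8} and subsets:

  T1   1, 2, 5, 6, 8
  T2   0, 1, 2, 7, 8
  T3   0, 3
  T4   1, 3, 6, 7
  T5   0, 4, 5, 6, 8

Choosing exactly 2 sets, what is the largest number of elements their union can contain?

Choosing T2, T5 covers {0, 1, 2, 4, 5, 6, 7, 8} — 8 elements.
No choice of 2 sets does better; here 3 is left uncovered.

8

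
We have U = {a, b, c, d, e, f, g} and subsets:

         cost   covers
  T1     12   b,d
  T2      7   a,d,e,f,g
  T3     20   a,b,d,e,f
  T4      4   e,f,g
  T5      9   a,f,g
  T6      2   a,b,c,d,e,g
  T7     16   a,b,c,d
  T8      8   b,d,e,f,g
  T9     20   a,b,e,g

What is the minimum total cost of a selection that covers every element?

T4, T6 cover every element at cost 4 + 2 = 6.
Any cover uses at least 2 sets; among all covering selections none totals below 6.

6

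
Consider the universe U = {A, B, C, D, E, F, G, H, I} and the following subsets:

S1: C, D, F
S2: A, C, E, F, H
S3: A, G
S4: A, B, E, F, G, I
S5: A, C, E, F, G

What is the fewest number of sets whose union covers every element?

S1, S2, S4 together cover {A, B, C, D, E, F, G, H, I} — every element.
No 2 of the 5 sets cover everything (all 10 pairs fall short), so 3 is minimum.

3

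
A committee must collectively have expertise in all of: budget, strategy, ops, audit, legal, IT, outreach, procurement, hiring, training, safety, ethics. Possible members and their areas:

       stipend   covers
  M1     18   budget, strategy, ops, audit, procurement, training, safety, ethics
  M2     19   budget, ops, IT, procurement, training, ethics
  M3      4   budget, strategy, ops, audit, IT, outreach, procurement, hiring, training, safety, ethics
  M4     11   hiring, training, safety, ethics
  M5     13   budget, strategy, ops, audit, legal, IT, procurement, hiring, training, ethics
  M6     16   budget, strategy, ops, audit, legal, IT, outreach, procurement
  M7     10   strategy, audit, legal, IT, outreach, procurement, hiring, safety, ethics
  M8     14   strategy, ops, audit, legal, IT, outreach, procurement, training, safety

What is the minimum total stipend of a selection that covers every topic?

M3, M7 cover every topic at stipend 4 + 10 = 14.
Any cover uses at least 2 members; among all covering selections none totals below 14.

14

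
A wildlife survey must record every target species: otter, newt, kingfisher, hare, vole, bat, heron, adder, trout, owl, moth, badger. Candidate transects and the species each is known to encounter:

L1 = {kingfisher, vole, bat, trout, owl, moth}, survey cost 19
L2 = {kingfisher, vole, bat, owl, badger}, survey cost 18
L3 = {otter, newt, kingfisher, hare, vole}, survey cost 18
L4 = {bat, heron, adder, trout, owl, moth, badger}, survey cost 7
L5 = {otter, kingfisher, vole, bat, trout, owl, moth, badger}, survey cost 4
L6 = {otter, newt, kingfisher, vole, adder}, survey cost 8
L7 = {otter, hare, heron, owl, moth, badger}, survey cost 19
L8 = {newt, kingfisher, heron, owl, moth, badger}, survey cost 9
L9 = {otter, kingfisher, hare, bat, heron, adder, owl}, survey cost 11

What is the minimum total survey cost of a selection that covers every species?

23

L5, L6, L9 cover every species at survey cost 4 + 8 + 11 = 23.
Any cover uses at least 2 transects; among all covering selections none totals below 23.
Greedy by coverage-per-survey cost would pick L5, L4, L6, L9 for 30 — worse than the optimum 23.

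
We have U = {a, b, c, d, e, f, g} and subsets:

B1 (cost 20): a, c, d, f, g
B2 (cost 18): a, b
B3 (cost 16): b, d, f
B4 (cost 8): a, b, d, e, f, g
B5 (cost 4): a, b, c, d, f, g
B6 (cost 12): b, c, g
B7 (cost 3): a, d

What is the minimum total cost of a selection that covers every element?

12

B4, B5 cover every element at cost 8 + 4 = 12.
Any cover uses at least 2 sets; among all covering selections none totals below 12.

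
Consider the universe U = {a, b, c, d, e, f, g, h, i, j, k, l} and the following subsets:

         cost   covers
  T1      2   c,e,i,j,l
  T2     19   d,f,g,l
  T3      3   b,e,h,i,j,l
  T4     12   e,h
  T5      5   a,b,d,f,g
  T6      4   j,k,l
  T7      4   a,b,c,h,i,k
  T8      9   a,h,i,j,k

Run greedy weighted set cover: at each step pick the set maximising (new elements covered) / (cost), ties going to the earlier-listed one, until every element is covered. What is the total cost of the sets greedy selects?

11

Pick 1: T1 adds 5 new (c, e, i, j, l) at cost 2 (ratio 5/2).
Pick 2: T5 adds 5 new (a, b, d, f, g) at cost 5 (ratio 5/5).
Pick 3: T7 adds 2 new (h, k) at cost 4 (ratio 2/4).
Greedy total cost: 2 + 5 + 4 = 11.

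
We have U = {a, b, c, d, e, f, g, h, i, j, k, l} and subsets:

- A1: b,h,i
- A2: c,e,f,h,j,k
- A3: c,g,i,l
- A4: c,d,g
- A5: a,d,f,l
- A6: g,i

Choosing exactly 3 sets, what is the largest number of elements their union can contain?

Choosing A1, A2, A5 covers {a, b, c, d, e, f, h, i, j, k, l} — 11 elements.
No choice of 3 sets does better; here g is left uncovered.

11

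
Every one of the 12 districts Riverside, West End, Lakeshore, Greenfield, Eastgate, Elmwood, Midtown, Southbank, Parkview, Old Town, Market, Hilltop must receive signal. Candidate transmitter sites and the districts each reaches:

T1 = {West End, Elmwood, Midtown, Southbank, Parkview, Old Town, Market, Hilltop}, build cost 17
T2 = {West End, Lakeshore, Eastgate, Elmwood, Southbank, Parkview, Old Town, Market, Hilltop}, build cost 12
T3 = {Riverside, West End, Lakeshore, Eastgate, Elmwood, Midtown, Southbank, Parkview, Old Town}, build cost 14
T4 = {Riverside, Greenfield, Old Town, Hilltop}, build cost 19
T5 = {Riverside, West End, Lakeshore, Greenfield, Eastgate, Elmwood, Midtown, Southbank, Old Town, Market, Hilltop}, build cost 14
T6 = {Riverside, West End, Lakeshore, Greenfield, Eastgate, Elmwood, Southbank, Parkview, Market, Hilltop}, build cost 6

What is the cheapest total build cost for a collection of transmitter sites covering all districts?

T3, T6 cover every district at build cost 14 + 6 = 20.
Any cover uses at least 2 transmitter sites; among all covering selections none totals below 20.

20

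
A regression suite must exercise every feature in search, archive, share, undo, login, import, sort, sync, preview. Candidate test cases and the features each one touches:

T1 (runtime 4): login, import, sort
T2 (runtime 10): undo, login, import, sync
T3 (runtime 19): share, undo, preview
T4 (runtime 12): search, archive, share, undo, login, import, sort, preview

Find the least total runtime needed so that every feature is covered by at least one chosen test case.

22

T2, T4 cover every feature at runtime 10 + 12 = 22.
Any cover uses at least 2 test cases; among all covering selections none totals below 22.
Greedy by coverage-per-runtime would pick T1, T4, T2 for 26 — worse than the optimum 22.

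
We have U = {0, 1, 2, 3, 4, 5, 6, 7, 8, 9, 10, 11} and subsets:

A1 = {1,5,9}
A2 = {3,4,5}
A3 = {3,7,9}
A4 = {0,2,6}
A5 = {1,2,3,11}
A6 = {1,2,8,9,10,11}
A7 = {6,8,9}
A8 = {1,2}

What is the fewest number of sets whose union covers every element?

A2, A3, A4, A6 together cover {0, 1, 2, 3, 4, 5, 6, 7, 8, 9, 10, 11} — every element.
No 3 of the 8 sets cover everything (all 56 triples fall short), so 4 is minimum.

4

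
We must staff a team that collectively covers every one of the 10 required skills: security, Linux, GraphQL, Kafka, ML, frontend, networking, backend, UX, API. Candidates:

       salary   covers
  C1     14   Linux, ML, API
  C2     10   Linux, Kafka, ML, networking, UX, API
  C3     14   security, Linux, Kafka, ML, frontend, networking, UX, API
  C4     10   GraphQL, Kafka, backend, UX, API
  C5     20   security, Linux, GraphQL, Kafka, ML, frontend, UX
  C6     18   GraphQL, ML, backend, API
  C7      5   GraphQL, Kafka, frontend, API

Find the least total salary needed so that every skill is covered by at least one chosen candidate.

C3, C4 cover every skill at salary 14 + 10 = 24.
Any cover uses at least 2 candidates; among all covering selections none totals below 24.
Greedy by coverage-per-salary would pick C7, C2, C4, C3 for 39 — worse than the optimum 24.

24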